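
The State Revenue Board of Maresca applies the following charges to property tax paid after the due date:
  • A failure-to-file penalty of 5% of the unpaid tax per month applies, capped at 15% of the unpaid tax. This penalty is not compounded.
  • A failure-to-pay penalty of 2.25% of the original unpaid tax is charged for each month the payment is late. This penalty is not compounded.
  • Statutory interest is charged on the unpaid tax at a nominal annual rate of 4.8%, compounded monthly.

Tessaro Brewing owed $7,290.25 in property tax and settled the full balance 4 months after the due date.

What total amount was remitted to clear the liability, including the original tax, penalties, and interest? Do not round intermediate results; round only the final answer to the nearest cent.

Failure-to-file: 4 × 5% × $7,290.25 = $1,458.05, capped at 15% × $7,290.25 = $1,093.54…
Failure-to-pay penalty: 4 × 2.25% × $7,290.25 = $656.12…
Interest (4.8%/yr ÷ 12 = 0.4%/month): $7,290.25 × ((1 + 0.004)^4 − 1) = $117.3457…
Total = $7,290.25 + $1,749.6600 + $117.3457… = $9,157.26

$9,157.26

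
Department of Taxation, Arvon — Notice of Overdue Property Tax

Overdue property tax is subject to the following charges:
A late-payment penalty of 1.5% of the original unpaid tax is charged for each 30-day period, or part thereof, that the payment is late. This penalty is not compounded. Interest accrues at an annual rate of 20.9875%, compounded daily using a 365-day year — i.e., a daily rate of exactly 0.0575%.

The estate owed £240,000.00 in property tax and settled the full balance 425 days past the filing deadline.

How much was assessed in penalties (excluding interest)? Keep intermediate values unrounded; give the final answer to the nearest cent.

£54,000.00

Penalty periods: ⌈425/30⌉ = 15; penalty = 15 × 1.5% × £240,000.00 = £54,000.00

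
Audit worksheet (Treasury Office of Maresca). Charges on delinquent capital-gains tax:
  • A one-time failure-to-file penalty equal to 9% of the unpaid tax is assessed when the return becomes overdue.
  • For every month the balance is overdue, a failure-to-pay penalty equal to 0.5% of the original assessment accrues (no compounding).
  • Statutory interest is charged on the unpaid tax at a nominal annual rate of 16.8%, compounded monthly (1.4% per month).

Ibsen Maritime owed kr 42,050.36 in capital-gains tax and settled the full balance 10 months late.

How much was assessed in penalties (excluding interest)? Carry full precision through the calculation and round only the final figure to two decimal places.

kr 5,887.05

Failure-to-file penalty: 9% × kr 42,050.36 = kr 3,784.53…
Failure-to-pay penalty = 0.5% × kr 42,050.36 × 10 mo = kr 2,102.52…
Total penalty = kr 3,784.53… + kr 2,102.52… = kr 5,887.05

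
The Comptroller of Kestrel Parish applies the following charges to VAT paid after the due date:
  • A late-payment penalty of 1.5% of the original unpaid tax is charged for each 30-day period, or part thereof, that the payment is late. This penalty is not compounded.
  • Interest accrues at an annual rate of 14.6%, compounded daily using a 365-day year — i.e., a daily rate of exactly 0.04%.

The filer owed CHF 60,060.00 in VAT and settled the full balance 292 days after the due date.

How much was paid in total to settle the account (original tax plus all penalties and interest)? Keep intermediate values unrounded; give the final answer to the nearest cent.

CHF 76,508.53

Penalty periods: ⌈292/30⌉ = 10; penalty = 10 × 1.5% × CHF 60,060.00 = CHF 9,009.00
Interest: CHF 60,060.00 × ((1 + 0.0004)^292 − 1) = CHF 60,060.00 × 0.12386838… = CHF 7,439.5350…
Total = CHF 60,060.00 + CHF 9,009.0000 + CHF 7,439.5350… = CHF 76,508.53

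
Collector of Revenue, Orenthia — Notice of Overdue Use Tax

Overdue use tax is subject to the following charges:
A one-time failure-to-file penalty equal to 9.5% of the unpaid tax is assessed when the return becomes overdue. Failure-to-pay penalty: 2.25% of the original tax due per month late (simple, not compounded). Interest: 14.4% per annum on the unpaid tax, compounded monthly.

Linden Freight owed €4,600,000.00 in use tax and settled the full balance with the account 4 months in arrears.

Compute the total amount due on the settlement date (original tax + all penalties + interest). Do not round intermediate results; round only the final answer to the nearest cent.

Failure-to-file penalty: 9.5% × €4,600,000.00 = €437,000.00
Failure-to-pay penalty = 2.25% × €4,600,000.00 × 4 mo = €414,000.00
Interest (14.4%/yr ÷ 12 = 1.2%/month): €4,600,000.00 × ((1 + 0.012)^4 − 1) = €224,806.2906…
Total = €4,600,000.00 + €851,000.0000 + €224,806.2906… = €5,675,806.29

€5,675,806.29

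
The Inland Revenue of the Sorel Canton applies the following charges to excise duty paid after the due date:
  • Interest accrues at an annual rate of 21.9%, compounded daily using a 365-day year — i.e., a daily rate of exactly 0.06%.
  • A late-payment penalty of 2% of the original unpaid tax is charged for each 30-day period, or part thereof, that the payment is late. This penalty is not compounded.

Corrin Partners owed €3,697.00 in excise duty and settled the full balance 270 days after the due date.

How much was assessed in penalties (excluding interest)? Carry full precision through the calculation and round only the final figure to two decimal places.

€665.46

Penalty periods: ⌈270/30⌉ = 9; penalty = 9 × 2% × €3,697.00 = €665.46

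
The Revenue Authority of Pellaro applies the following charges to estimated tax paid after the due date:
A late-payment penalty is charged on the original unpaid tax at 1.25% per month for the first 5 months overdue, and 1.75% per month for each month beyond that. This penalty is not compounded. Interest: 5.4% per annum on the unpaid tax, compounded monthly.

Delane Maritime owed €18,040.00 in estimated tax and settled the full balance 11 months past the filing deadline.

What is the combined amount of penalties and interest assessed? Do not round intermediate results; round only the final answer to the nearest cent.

Penalty, months 1–5: 5 × 1.25% × €18,040.00 = €1,127.50
Penalty, months 6–11: 6 × 1.75% × €18,040.00 = €1,894.20
Interest (5.4%/yr ÷ 12 = 0.45%/month): €18,040.00 × ((1 + 0.0045)^11 − 1) = €913.3457…
Penalties + interest = €3,021.7000 + €913.3457… = €3,935.05

€3,935.05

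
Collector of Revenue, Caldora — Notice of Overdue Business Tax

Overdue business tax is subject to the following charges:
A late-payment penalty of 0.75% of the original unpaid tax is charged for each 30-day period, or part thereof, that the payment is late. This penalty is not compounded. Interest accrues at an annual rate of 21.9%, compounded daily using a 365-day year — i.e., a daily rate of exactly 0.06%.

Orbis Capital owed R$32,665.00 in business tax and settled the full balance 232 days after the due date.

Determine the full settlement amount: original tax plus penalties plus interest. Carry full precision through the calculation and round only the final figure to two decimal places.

R$39,501.98

Penalty periods: ⌈232/30⌉ = 8; penalty = 8 × 0.75% × R$32,665.00 = R$1,959.90
Interest: R$32,665.00 × ((1 + 0.0006)^232 − 1) = R$32,665.00 × 0.14930597… = R$4,877.0795…
Total = R$32,665.00 + R$1,959.9000 + R$4,877.0795… = R$39,501.98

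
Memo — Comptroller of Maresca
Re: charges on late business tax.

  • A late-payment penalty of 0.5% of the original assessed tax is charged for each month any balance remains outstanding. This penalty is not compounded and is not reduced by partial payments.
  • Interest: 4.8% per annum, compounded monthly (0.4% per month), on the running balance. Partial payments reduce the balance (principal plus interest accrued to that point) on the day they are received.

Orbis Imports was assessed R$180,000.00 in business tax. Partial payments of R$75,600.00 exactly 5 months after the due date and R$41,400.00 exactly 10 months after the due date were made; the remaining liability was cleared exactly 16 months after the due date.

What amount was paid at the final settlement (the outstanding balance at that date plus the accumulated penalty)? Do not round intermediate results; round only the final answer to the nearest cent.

Balance at month 5: R$180,000.0000 × (1 + 0.004)^5 = R$183,628.9154…
After R$75,600.00 payment: R$183,628.9154… − R$75,600.00 = R$108,028.9154…
Balance at month 10: R$108,028.9154… × (1 + 0.004)^5 = R$110,206.8476…
After R$41,400.00 payment: R$110,206.8476… − R$41,400.00 = R$68,806.8476…
Balance at month 16: R$68,806.8476… × (1 + 0.004)^6 = R$70,474.8140…
Penalty: 16 × 0.5% × R$180,000.00 = R$14,400.00
Final settlement = outstanding balance + penalty = R$70,474.8140… + R$14,400.00 = R$84,874.81

R$84,874.81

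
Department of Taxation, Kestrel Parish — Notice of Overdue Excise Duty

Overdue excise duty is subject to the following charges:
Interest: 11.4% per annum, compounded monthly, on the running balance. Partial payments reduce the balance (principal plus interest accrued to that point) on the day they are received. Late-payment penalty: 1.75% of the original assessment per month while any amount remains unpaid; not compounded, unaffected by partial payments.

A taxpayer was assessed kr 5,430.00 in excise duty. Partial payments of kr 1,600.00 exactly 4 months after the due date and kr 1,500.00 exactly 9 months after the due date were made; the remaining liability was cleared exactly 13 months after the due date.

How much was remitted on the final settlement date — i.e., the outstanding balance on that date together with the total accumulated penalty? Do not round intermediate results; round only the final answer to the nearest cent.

kr 4,075.59

Monthly rate = 11.4% ÷ 12 = 0.95%
Balance at month 4: kr 5,430.0000 × (1 + 0.0095)^4 = kr 5,639.2990…
After kr 1,600.00 payment: kr 5,639.2990… − kr 1,600.00 = kr 4,039.2990…
Balance at month 9: kr 4,039.2990… × (1 + 0.0095)^5 = kr 4,234.8460…
After kr 1,500.00 payment: kr 4,234.8460… − kr 1,500.00 = kr 2,734.8460…
Balance at month 13: kr 2,734.8460… × (1 + 0.0095)^4 = kr 2,840.2604…
Penalty: 13 × 1.75% × kr 5,430.00 = kr 1,235.33…
Final settlement = outstanding balance + penalty = kr 2,840.2604… + kr 1,235.33… = kr 4,075.59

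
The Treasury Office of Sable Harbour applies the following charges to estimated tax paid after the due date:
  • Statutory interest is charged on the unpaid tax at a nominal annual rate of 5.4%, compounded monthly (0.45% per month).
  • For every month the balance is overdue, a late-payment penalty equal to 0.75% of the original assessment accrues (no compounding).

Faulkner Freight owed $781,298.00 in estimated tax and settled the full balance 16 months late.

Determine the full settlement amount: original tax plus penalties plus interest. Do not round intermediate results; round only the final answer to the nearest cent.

Late-payment penalty: 16 × 0.75% × $781,298.00 = $93,755.76
Interest: $781,298.00 × ((1 + 0.0045)^16 − 1) = $781,298.00 × 0.0744818… = $58,192.4692…
Total = $781,298.00 + $93,755.7600 + $58,192.4692… = $933,246.23

$933,246.23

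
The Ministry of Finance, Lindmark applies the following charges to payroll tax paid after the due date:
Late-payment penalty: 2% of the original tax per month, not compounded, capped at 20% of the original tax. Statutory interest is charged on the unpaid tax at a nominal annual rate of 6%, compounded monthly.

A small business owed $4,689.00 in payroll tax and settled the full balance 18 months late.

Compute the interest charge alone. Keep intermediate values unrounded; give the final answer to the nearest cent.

$440.43

Interest (6%/yr ÷ 12 = 0.5%/month): $4,689.00 × ((1 + 0.005)^18 − 1) = $440.4328…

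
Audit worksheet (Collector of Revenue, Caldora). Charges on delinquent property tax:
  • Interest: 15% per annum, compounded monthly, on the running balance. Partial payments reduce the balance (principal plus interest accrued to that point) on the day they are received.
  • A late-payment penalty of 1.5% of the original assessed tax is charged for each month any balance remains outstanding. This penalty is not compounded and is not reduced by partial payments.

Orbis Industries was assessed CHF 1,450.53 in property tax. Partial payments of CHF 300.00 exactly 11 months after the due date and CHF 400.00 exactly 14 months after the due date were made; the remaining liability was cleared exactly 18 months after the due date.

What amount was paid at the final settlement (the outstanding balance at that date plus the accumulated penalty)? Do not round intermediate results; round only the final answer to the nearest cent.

CHF 1,458.01

Monthly rate = 15% ÷ 12 = 1.25%
Balance at month 11: CHF 1,450.5300 × (1 + 0.0125)^11 = CHF 1,662.9227…
After CHF 300.00 payment: CHF 1,662.9227… − CHF 300.00 = CHF 1,362.9227…
Balance at month 14: CHF 1,362.9227… × (1 + 0.0125)^3 = CHF 1,414.6739…
After CHF 400.00 payment: CHF 1,414.6739… − CHF 400.00 = CHF 1,014.6739…
Balance at month 18: CHF 1,014.6739… × (1 + 0.0125)^4 = CHF 1,066.3668…
Penalty: 18 × 1.5% × CHF 1,450.53 = CHF 391.64…
Final settlement = outstanding balance + penalty = CHF 1,066.3668… + CHF 391.64… = CHF 1,458.01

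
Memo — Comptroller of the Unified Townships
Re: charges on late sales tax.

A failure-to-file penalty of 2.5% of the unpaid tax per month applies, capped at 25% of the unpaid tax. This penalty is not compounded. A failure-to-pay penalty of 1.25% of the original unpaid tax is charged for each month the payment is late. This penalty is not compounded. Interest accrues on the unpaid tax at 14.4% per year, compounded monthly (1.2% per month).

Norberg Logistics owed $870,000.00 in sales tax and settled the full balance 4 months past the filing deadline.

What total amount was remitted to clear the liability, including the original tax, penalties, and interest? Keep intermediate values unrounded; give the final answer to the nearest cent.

$1,043,017.71

Failure-to-file: 4 × 2.5% × $870,000.00 = $87,000.00 (under the 25% cap)
Failure-to-pay penalty: 4 × 1.25% × $870,000.00 = $43,500.00
Interest: $870,000.00 × ((1 + 0.012)^4 − 1) = $870,000.00 × 0.0488709… = $42,517.7115…
Total = $870,000.00 + $130,500.0000 + $42,517.7115… = $1,043,017.71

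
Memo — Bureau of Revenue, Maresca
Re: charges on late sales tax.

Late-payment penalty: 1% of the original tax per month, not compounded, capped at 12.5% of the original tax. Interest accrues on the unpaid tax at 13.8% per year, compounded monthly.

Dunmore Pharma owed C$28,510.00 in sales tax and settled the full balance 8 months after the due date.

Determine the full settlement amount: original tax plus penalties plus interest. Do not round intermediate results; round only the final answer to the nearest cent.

Penalty: 8 × 1% × C$28,510.00 = C$2,280.80 (below the 12.5% cap of C$3,563.75)
Interest (13.8%/yr ÷ 12 = 1.15%/month): C$28,510.00 × ((1 + 0.0115)^8 − 1) = C$2,730.9559…
Total = C$28,510.00 + C$2,280.8000 + C$2,730.9559… = C$33,521.76

C$33,521.76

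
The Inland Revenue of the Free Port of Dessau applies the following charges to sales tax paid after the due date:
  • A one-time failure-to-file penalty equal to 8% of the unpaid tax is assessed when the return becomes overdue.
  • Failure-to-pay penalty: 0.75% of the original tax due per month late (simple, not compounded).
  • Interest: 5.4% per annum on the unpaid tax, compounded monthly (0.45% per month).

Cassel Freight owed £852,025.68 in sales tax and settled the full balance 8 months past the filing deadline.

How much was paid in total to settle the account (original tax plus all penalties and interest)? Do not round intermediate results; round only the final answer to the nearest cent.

Failure-to-file penalty: 8% × £852,025.68 = £68,162.05…
Failure-to-pay penalty = 0.75% × £852,025.68 × 8 mo = £51,121.54…
Interest: £852,025.68 × ((1 + 0.0045)^8 − 1) = £852,025.68 × 0.0365721… = £31,160.3955…
Total = £852,025.68 + £119,283.5952 + £31,160.3955… = £1,002,469.67

£1,002,469.67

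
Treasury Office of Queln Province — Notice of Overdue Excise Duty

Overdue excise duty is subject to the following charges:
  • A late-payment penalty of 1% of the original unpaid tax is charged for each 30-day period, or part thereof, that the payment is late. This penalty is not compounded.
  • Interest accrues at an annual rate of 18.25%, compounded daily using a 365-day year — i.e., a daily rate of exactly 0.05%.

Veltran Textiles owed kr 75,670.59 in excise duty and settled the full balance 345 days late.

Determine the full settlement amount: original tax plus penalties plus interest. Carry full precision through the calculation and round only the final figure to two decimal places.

kr 98,993.82

Penalty periods: ⌈345/30⌉ = 12; penalty = 12 × 1% × kr 75,670.59 = kr 9,080.47…
Interest: kr 75,670.59 × ((1 + 0.0005)^345 − 1) = kr 75,670.59 × 0.18822059… = kr 14,242.7634…
Total = kr 75,670.59 + kr 9,080.4708 + kr 14,242.7634… = kr 98,993.82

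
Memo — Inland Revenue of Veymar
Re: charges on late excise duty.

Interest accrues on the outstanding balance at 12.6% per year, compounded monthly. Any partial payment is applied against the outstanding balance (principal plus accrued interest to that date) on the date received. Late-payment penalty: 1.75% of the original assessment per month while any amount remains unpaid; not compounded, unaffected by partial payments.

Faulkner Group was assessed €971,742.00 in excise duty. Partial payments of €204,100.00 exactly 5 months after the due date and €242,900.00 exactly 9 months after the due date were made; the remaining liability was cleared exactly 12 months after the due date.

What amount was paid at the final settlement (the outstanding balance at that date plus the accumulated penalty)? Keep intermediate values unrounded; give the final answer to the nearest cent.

Monthly rate = 12.6% ÷ 12 = 1.05%
Balance at month 5: €971,742.0000 × (1 + 0.0105)^5 = €1,023,841.1089…
After €204,100.00 payment: €1,023,841.1089… − €204,100.00 = €819,741.1089…
Balance at month 9: €819,741.1089… × (1 + 0.0105)^4 = €854,716.3000…
After €242,900.00 payment: €854,716.3000… − €242,900.00 = €611,816.3000…
Balance at month 12: €611,816.3000… × (1 + 0.0105)^3 = €631,291.5799…
Penalty: 12 × 1.75% × €971,742.00 = €204,065.82
Final settlement = outstanding balance + penalty = €631,291.5799… + €204,065.82 = €835,357.40

€835,357.40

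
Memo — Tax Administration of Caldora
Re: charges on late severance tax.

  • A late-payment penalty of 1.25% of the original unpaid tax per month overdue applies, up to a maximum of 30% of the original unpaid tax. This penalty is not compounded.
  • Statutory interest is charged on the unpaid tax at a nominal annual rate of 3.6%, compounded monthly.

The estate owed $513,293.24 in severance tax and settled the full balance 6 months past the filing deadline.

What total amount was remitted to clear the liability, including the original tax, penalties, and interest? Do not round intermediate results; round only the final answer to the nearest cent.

Penalty: 6 × 1.25% × $513,293.24 = $38,496.99… (below the 30% cap of $153,987.97…)
Interest (3.6%/yr ÷ 12 = 0.3%/month): $513,293.24 × ((1 + 0.003)^6 − 1) = $9,308.8507…
Total = $513,293.24 + $38,496.9930 + $9,308.8507… = $561,099.08

$561,099.08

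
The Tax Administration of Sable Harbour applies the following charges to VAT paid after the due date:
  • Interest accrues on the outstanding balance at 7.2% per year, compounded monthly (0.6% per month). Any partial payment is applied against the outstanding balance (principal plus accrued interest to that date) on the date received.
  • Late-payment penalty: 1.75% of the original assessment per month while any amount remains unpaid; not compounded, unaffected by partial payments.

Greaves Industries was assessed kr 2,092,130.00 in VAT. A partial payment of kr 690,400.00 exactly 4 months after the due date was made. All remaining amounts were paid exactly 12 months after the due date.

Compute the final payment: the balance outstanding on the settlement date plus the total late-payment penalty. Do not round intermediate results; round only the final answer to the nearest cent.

kr 1,962,938.80

Balance at month 4: kr 2,092,130.0000 × (1 + 0.006)^4 = kr 2,142,794.8304…
After kr 690,400.00 payment: kr 2,142,794.8304… − kr 690,400.00 = kr 1,452,394.8304…
Balance at month 12: kr 1,452,394.8304… × (1 + 0.006)^8 = kr 1,523,591.4968…
Penalty: 12 × 1.75% × kr 2,092,130.00 = kr 439,347.30
Final settlement = outstanding balance + penalty = kr 1,523,591.4968… + kr 439,347.30 = kr 1,962,938.80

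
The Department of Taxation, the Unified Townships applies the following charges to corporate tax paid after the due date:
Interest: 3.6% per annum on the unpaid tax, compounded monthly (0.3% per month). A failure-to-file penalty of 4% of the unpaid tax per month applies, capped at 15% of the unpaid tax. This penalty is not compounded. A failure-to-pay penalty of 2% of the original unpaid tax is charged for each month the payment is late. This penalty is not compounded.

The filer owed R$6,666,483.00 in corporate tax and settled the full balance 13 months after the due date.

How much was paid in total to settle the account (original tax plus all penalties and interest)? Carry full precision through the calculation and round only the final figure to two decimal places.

Failure-to-file: 13 × 4% × R$6,666,483.00 = R$3,466,571.16, capped at 15% × R$6,666,483.00 = R$999,972.45
Failure-to-pay penalty: 13 × 2% × R$6,666,483.00 = R$1,733,285.58
Interest: R$6,666,483.00 × ((1 + 0.003)^13 − 1) = R$6,666,483.00 × 0.0397098… = R$264,724.5748…
Total = R$6,666,483.00 + R$2,733,258.0300 + R$264,724.5748… = R$9,664,465.60

R$9,664,465.60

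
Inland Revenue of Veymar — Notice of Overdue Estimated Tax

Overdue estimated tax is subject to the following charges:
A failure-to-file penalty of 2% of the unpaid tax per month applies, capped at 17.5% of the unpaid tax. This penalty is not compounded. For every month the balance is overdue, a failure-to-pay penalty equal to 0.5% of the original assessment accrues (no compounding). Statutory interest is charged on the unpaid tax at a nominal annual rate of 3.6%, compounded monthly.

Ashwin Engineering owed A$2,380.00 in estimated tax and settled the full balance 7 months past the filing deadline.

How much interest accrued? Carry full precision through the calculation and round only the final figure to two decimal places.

Interest (3.6%/yr ÷ 12 = 0.3%/month): A$2,380.00 × ((1 + 0.003)^7 − 1) = A$50.4321…

A$50.43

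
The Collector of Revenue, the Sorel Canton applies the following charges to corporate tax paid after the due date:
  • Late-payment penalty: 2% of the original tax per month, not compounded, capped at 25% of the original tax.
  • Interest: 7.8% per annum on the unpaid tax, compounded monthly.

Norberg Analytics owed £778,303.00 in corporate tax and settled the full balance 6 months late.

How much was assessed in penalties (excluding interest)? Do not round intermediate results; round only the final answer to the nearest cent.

£93,396.36

Penalty: 6 × 2% × £778,303.00 = £93,396.36 (below the 25% cap of £194,575.75)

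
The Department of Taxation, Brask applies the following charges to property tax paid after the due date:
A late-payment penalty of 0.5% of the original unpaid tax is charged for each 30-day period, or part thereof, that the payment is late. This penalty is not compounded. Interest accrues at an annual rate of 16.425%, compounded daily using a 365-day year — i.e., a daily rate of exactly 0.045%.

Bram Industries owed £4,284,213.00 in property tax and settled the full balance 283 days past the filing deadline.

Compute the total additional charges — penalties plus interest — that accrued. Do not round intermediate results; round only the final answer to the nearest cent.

Penalty periods: ⌈283/30⌉ = 10; penalty = 10 × 0.5% × £4,284,213.00 = £214,210.65
Interest: £4,284,213.00 × ((1 + 0.00045)^283 − 1) = £4,284,213.00 × 0.13578195… = £581,718.7875…
Penalties + interest = £214,210.6500 + £581,718.7875… = £795,929.44

£795,929.44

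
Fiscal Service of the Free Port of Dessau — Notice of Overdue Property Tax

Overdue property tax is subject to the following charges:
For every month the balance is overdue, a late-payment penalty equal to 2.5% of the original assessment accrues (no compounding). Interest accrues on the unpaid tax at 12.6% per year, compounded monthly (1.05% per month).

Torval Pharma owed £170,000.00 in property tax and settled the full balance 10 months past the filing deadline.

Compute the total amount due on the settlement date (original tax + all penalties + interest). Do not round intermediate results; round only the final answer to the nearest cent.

£231,217.47

Late-payment penalty: 10 × 2.5% × £170,000.00 = £42,500.00
Interest: £170,000.00 × ((1 + 0.0105)^10 − 1) = £170,000.00 × 0.1101028… = £18,717.4675…
Total = £170,000.00 + £42,500.0000 + £18,717.4675… = £231,217.47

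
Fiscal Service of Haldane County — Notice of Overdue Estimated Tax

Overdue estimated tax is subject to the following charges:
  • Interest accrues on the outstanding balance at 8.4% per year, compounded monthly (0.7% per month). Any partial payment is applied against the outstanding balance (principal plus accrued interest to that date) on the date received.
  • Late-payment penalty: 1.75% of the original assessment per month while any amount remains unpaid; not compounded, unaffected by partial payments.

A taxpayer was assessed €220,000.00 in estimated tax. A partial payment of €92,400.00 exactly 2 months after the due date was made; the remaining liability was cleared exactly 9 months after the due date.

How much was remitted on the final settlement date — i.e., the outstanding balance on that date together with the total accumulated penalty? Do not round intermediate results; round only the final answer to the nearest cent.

€171,880.69

Balance at month 2: €220,000.0000 × (1 + 0.007)^2 = €223,090.7800
After €92,400.00 payment: €223,090.7800 − €92,400.00 = €130,690.7800
Balance at month 9: €130,690.7800 × (1 + 0.007)^7 = €137,230.6890…
Penalty: 9 × 1.75% × €220,000.00 = €34,650.00
Final settlement = outstanding balance + penalty = €137,230.6890… + €34,650.00 = €171,880.69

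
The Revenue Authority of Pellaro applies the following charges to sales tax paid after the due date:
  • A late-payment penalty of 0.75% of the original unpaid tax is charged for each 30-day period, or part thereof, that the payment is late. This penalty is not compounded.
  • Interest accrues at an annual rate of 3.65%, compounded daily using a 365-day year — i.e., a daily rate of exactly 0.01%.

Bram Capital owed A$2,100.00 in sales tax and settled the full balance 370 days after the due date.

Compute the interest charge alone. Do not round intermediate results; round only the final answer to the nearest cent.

Interest: A$2,100.00 × ((1 + 0.0001)^370 − 1) = A$2,100.00 × 0.03769110… = A$79.1513…

A$79.15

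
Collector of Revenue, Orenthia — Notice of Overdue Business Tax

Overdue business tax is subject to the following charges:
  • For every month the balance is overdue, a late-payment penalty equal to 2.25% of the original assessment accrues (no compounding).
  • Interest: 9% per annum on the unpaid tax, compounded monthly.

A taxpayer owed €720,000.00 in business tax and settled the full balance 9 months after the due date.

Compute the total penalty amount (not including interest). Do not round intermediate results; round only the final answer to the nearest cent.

Late-payment penalty = 2.25% × €720,000.00 × 9 mo = €145,800.00

€145,800.00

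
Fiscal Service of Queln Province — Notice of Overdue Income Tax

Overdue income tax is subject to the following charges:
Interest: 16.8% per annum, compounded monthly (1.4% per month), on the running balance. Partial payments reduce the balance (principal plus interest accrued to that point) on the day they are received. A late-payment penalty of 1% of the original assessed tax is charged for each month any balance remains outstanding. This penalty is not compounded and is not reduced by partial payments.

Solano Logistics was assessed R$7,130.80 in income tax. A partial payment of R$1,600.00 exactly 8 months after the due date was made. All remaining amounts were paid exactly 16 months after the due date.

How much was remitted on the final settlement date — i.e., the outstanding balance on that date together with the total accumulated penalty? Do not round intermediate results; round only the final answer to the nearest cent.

Balance at month 8: R$7,130.8000 × (1 + 0.014)^8 = R$7,969.6986…
After R$1,600.00 payment: R$7,969.6986… − R$1,600.00 = R$6,369.6986…
Balance at month 16: R$6,369.6986… × (1 + 0.014)^8 = R$7,119.0578…
Penalty: 16 × 1% × R$7,130.80 = R$1,140.93…
Final settlement = outstanding balance + penalty = R$7,119.0578… + R$1,140.93… = R$8,259.99

R$8,259.99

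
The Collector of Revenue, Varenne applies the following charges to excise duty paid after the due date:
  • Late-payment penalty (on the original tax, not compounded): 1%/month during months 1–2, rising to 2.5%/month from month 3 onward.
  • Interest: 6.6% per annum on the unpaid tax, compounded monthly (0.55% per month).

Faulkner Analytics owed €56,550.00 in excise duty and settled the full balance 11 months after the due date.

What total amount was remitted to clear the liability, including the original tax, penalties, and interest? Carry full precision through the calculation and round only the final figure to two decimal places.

€73,921.68

Penalty, months 1–2: 2 × 1% × €56,550.00 = €1,131.00
Penalty, months 3–11: 9 × 2.5% × €56,550.00 = €12,723.75
Interest: €56,550.00 × ((1 + 0.0055)^11 − 1) = €56,550.00 × 0.0621915… = €3,516.9297…
Total = €56,550.00 + €13,854.7500 + €3,516.9297… = €73,921.68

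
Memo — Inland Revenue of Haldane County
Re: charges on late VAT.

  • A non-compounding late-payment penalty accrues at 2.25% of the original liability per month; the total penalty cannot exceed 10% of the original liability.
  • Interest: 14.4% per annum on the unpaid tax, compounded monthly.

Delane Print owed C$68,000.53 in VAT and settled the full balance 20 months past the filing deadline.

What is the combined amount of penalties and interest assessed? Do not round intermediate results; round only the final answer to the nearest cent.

C$25,121.73

Penalty (uncapped): 20 × 2.25% × C$68,000.53 = C$30,600.24…; cap = 10% × C$68,000.53 = C$6,800.05… → penalty = C$6,800.05…
Interest (14.4%/yr ÷ 12 = 1.2%/month): C$68,000.53 × ((1 + 0.012)^20 − 1) = C$18,321.6794…
Penalties + interest = C$6,800.0530 + C$18,321.6794… = C$25,121.73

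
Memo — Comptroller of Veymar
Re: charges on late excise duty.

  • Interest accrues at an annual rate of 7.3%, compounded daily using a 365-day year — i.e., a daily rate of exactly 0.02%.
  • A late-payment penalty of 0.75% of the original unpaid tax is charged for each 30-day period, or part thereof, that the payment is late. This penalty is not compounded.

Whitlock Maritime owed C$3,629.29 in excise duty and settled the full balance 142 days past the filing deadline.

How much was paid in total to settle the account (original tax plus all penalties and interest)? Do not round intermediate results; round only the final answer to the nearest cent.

Penalty periods: ⌈142/30⌉ = 5; penalty = 5 × 0.75% × C$3,629.29 = C$136.10…
Interest: C$3,629.29 × ((1 + 0.0002)^142 − 1) = C$3,629.29 × 0.02880420… = C$104.5388…
Total = C$3,629.29 + C$136.0984… + C$104.5388… = C$3,869.93

C$3,869.93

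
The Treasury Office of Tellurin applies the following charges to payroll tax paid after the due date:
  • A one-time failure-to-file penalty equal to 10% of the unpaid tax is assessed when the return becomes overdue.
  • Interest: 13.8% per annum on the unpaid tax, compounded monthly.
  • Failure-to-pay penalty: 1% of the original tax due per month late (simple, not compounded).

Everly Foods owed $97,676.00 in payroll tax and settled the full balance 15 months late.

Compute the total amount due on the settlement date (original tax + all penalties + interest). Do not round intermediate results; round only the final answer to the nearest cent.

$140,370.45

Failure-to-file penalty: 10% × $97,676.00 = $9,767.60
Failure-to-pay penalty = 1% × $97,676.00 × 15 mo = $14,651.40
Interest (13.8%/yr ÷ 12 = 1.15%/month): $97,676.00 × ((1 + 0.0115)^15 − 1) = $18,275.4470…
Total = $97,676.00 + $24,419.0000 + $18,275.4470… = $140,370.45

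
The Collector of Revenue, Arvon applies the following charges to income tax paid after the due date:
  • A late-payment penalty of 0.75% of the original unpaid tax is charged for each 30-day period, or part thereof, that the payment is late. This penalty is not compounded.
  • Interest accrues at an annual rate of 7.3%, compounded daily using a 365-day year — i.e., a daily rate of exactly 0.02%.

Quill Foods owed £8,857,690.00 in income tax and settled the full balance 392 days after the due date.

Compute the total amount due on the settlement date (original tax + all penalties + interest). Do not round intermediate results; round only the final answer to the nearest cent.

Penalty periods: ⌈392/30⌉ = 14; penalty = 14 × 0.75% × £8,857,690.00 = £930,057.45
Interest: £8,857,690.00 × ((1 + 0.0002)^392 − 1) = £8,857,690.00 × 0.08154672… = £722,315.5309…
Total = £8,857,690.00 + £930,057.4500 + £722,315.5309… = £10,510,062.98

£10,510,062.98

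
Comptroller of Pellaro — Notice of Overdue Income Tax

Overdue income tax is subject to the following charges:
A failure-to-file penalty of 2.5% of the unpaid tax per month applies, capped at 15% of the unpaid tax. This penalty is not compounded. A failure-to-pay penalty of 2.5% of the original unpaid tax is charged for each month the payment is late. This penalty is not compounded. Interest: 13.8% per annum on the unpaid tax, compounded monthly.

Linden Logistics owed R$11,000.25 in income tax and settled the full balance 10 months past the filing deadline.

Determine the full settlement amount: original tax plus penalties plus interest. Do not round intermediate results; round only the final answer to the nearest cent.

Failure-to-file: 10 × 2.5% × R$11,000.25 = R$2,750.06…, capped at 15% × R$11,000.25 = R$1,650.04…
Failure-to-pay penalty = 2.5% × R$11,000.25 × 10 mo = R$2,750.06…
Interest (13.8%/yr ÷ 12 = 1.15%/month): R$11,000.25 × ((1 + 0.0115)^10 − 1) = R$1,332.5426…
Total = R$11,000.25 + R$4,400.1000 + R$1,332.5426… = R$16,732.89

R$16,732.89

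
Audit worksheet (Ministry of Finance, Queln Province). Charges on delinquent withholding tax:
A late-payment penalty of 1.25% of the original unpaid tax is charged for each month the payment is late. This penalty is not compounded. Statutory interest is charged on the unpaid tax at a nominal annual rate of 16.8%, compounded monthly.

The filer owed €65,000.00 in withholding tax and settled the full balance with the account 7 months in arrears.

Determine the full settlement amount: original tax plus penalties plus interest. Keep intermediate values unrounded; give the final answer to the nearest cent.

Late-payment penalty: 7 × 1.25% × €65,000.00 = €5,687.50
Interest (16.8%/yr ÷ 12 = 1.4%/month): €65,000.00 × ((1 + 0.014)^7 − 1) = €6,643.8707…
Total = €65,000.00 + €5,687.5000 + €6,643.8707… = €77,331.37

€77,331.37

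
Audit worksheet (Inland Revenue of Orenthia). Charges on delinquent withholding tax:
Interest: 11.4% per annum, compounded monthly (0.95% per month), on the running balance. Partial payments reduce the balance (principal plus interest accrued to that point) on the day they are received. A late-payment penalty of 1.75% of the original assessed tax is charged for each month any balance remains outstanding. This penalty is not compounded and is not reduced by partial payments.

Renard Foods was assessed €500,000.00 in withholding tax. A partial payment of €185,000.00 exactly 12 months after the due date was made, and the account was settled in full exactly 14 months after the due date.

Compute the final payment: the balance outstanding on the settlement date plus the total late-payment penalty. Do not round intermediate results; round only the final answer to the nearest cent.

€504,734.88

Balance at month 12: €500,000.0000 × (1 + 0.0095)^12 = €560,074.6081…
After €185,000.00 payment: €560,074.6081… − €185,000.00 = €375,074.6081…
Balance at month 14: €375,074.6081… × (1 + 0.0095)^2 = €382,234.8762…
Penalty: 14 × 1.75% × €500,000.00 = €122,500.00
Final settlement = outstanding balance + penalty = €382,234.8762… + €122,500.00 = €504,734.88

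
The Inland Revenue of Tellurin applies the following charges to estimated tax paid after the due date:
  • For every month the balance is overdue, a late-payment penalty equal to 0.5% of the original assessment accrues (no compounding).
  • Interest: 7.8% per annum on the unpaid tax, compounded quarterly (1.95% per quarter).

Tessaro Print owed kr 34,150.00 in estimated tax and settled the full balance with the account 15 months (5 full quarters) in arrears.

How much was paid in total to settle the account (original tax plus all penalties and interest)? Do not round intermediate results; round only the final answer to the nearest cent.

Late-payment penalty: 15 × 0.5% × kr 34,150.00 = kr 2,561.25
Interest: kr 34,150.00 × ((1 + 0.0195)^5 − 1) = kr 34,150.00 × 0.1013774… = kr 3,462.0373…
Total = kr 34,150.00 + kr 2,561.2500 + kr 3,462.0373… = kr 40,173.29

kr 40,173.29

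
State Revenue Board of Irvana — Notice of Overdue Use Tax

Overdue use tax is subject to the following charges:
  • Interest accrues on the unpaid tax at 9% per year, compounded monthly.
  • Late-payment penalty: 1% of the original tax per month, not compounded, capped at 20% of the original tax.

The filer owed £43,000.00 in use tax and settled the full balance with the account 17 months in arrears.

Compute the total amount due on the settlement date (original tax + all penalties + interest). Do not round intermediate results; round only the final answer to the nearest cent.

£56,134.12

Penalty: 17 × 1% × £43,000.00 = £7,310.00 (below the 20% cap of £8,600.00)
Interest (9%/yr ÷ 12 = 0.75%/month): £43,000.00 × ((1 + 0.0075)^17 − 1) = £5,824.1158…
Total = £43,000.00 + £7,310.0000 + £5,824.1158… = £56,134.12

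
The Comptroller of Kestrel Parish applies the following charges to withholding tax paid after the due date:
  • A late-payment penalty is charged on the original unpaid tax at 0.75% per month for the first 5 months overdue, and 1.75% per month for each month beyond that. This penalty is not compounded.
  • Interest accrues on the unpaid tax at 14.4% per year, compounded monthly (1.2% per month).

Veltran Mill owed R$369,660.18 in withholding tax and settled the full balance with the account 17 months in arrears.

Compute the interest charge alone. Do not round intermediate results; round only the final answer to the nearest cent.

Interest: R$369,660.18 × ((1 + 0.012)^17 − 1) = R$369,660.18 × 0.2248100… = R$83,103.2936…

R$83,103.29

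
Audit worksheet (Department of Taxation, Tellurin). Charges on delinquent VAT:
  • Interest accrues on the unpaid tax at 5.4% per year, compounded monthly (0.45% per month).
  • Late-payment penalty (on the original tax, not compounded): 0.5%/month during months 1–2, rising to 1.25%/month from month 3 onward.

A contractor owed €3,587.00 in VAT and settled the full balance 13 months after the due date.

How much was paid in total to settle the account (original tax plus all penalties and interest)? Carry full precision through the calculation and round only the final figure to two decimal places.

€4,331.68

Penalty, months 1–2: 2 × 0.5% × €3,587.00 = €35.87
Penalty, months 3–13: 11 × 1.25% × €3,587.00 = €493.21…
Interest: €3,587.00 × ((1 + 0.0045)^13 − 1) = €3,587.00 × 0.0601059… = €215.5997…
Total = €3,587.00 + €529.0825 + €215.5997… = €4,331.68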